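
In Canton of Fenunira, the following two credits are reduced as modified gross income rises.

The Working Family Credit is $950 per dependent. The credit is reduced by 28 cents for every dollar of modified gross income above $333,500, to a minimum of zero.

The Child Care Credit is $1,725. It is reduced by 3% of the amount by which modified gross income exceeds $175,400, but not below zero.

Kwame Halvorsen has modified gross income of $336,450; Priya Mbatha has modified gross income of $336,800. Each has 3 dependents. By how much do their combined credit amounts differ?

$98

Kwame ($336,450): Working Family Credit: base = 3 × $950 = $2,850. 28% of the $2,950 excess over $333,500 is $826; credit = $2,850 − $826 = $2,024. Child Care Credit: 3% of the $161,050 excess over $175,400 is $4,831.50 ≥ base, so the credit is $0. total $2,024 + $0 = $2,024
Priya ($336,800): Working Family Credit: base = 3 × $950 = $2,850. 28% of the $3,300 excess over $333,500 is $924; credit = $2,850 − $924 = $1,926. Child Care Credit: 3% of the $161,400 excess over $175,400 is $4,842 ≥ base, so the credit is $0. total $1,926 + $0 = $1,926
Difference: |$2,024 − $1,926| = $98.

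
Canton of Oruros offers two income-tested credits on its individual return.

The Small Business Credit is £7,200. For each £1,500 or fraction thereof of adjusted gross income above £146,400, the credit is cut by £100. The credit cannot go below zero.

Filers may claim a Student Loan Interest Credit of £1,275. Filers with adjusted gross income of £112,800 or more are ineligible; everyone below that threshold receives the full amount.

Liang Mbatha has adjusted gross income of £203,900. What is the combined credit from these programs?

Small Business Credit: income exceeds £146,400 by £57,500, which is 39 full-or-partial £1,500 increments; reduction = 39 × £100 = £3,900, leaving £3,300.
Student Loan Interest Credit: £203,900 meets or exceeds the £112,800 cutoff, so the credit is £0.
Total: £3,300 + £0 = £3,300.

£3,300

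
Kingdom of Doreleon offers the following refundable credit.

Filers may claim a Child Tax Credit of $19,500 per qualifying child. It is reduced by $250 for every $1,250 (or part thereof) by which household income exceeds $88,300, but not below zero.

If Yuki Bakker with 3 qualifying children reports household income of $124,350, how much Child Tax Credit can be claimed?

$51,250

Child Tax Credit: base = 3 × $19,500 = $58,500. income exceeds $88,300 by $36,050, which is 29 full-or-partial $1,250 increments; reduction = 29 × $250 = $7,250, leaving $51,250.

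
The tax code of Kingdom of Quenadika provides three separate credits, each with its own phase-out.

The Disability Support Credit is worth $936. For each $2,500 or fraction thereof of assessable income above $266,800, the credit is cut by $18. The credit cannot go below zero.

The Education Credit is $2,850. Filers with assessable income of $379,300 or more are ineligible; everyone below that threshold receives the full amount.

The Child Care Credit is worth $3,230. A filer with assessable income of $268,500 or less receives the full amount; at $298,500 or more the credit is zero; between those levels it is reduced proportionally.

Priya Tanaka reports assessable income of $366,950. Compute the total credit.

$3,048

Disability Support Credit: income exceeds $266,800 by $100,150, which is 41 full-or-partial $2,500 increments; reduction = 41 × $18 = $738, leaving $198.
Education Credit: $366,950 is below the $379,300 cutoff, so the full $2,850 applies.
Child Care Credit: $366,950 is at or above $298,500, so the credit is $0.
Total: $198 + $2,850 + $0 = $3,048.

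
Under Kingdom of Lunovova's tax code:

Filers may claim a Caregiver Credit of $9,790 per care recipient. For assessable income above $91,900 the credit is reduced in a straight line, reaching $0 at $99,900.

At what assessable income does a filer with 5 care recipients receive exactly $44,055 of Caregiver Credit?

Full credit = 5 × $9,790 = $48,950.
$44,055 is 44,055/48,950 of the full $48,950, so 4,895/48,950 of the $8,000 range has been used: income = $91,900 + $8,000 × 4,895/48,950 = $92,700.

$92,700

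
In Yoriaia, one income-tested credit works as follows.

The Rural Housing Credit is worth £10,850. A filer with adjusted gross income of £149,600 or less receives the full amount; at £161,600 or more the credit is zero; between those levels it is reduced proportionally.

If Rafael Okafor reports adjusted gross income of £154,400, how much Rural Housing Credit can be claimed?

£6,510

Rural Housing Credit: £154,400 is £4,800 into a £12,000 phase-out range, leaving 7,200/12,000 of the credit: £10,850 × 7,200/12,000 = £6,510.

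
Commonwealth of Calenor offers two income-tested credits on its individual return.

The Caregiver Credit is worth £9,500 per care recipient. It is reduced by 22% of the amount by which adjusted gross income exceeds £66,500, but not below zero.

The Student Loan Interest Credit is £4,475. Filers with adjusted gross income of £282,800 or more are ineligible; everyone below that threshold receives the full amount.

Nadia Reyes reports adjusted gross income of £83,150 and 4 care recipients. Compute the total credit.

£38,812

Caregiver Credit: base = 4 × £9,500 = £38,000. 22% of the £16,650 excess over £66,500 is £3,663; credit = £38,000 − £3,663 = £34,337.
Student Loan Interest Credit: £83,150 is below the £282,800 cutoff, so the full £4,475 applies.
Total: £34,337 + £4,475 = £38,812.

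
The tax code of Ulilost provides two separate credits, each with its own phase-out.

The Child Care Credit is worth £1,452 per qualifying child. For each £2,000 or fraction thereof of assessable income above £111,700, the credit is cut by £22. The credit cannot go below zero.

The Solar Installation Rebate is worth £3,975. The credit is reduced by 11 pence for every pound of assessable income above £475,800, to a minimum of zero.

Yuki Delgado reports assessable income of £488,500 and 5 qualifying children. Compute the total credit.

Child Care Credit: base = 5 × £1,452 = £7,260. income exceeds £111,700 by £376,800, which is 189 full-or-partial £2,000 increments; reduction = 189 × £22 = £4,158, leaving £3,102.
Solar Installation Rebate: 11% of the £12,700 excess over £475,800 is £1,397; credit = £3,975 − £1,397 = £2,578.
Total: £3,102 + £2,578 = £5,680.

£5,680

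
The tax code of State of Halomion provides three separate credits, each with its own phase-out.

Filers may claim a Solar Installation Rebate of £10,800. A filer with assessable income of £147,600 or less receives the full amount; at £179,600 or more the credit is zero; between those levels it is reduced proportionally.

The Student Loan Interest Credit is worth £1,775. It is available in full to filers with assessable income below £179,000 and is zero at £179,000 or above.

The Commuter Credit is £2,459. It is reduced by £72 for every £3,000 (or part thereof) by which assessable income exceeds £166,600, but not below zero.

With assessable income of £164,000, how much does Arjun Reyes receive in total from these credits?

£9,499

Solar Installation Rebate: £164,000 is £16,400 into a £32,000 phase-out range, leaving 15,600/32,000 of the credit: £10,800 × 15,600/32,000 = £5,265.
Student Loan Interest Credit: £164,000 is below the £179,000 cutoff, so the full £1,775 applies.
Commuter Credit: £164,000 is at or below the £166,600 threshold, so the full £2,459 applies.
Total: £5,265 + £1,775 + £2,459 = £9,499.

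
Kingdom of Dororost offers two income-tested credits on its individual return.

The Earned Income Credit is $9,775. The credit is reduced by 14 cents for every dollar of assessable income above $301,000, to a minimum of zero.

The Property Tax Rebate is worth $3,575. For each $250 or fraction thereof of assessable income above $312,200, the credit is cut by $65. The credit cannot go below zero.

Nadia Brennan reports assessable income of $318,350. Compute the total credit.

$9,296

Earned Income Credit: 14% of the $17,350 excess over $301,000 is $2,429; credit = $9,775 − $2,429 = $7,346.
Property Tax Rebate: income exceeds $312,200 by $6,150, which is 25 full-or-partial $250 increments; reduction = 25 × $65 = $1,625, leaving $1,950.
Total: $7,346 + $1,950 = $9,296.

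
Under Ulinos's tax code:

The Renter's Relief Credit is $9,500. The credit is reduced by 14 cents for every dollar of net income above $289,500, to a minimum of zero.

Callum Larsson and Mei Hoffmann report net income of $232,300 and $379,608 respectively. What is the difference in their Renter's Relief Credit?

Callum ($232,300): Renter's Relief Credit: $232,300 is at or below the $289,500 threshold, so the full $9,500 applies.
Mei ($379,608): Renter's Relief Credit: 14% of the $90,108 excess over $289,500 is $12,615.12 ≥ base, so the credit is $0.
Difference: |$9,500 − $0| = $9,500.

$9,500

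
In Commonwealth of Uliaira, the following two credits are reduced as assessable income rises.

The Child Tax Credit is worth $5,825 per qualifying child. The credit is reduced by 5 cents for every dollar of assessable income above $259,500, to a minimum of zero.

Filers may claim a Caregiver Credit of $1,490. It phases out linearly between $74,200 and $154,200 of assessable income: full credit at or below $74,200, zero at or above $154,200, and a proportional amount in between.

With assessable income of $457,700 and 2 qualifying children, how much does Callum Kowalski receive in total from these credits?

Child Tax Credit: base = 2 × $5,825 = $11,650. 5% of the $198,200 excess over $259,500 is $9,910; credit = $11,650 − $9,910 = $1,740.
Caregiver Credit: $457,700 is at or above $154,200, so the credit is $0.
Total: $1,740 + $0 = $1,740.

$1,740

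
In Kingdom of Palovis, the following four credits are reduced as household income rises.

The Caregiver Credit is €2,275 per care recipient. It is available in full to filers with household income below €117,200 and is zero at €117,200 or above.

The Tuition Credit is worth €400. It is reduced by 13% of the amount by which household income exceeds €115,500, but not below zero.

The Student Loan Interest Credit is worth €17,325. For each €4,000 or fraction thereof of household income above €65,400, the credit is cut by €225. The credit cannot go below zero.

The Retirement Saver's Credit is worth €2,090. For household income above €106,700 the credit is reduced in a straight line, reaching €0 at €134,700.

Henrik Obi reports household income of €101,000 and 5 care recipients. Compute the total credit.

Caregiver Credit: base = 5 × €2,275 = €11,375. €101,000 is below the €117,200 cutoff, so the full €11,375 applies.
Tuition Credit: €101,000 is at or below the €115,500 threshold, so the full €400 applies.
Student Loan Interest Credit: income exceeds €65,400 by €35,600, which is 9 full-or-partial €4,000 increments; reduction = 9 × €225 = €2,025, leaving €15,300.
Retirement Saver's Credit: €101,000 is at or below the €106,700 threshold, so the full €2,090 applies.
Total: €11,375 + €400 + €15,300 + €2,090 = €29,165.

€29,165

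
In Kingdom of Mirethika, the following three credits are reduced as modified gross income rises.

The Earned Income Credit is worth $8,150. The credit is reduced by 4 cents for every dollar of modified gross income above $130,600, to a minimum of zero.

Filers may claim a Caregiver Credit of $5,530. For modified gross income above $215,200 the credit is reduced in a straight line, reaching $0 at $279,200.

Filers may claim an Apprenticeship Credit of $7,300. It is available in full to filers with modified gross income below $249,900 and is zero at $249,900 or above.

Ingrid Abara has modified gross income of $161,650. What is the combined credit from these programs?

Earned Income Credit: 4% of the $31,050 excess over $130,600 is $1,242; credit = $8,150 − $1,242 = $6,908.
Caregiver Credit: $161,650 is at or below the $215,200 threshold, so the full $5,530 applies.
Apprenticeship Credit: $161,650 is below the $249,900 cutoff, so the full $7,300 applies.
Total: $6,908 + $5,530 + $7,300 = $19,738.

$19,738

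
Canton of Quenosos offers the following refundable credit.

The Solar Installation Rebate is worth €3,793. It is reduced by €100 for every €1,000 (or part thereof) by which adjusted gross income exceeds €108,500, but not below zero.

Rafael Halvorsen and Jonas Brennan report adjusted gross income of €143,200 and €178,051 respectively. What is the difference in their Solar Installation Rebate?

€293

Rafael (€143,200): Solar Installation Rebate: income exceeds €108,500 by €34,700, which is 35 full-or-partial €1,000 increments; reduction = 35 × €100 = €3,500, leaving €293.
Jonas (€178,051): Solar Installation Rebate: income exceeds €108,500 by €69,551 → 70 increments × €100 = €7,000 ≥ base, so the credit is €0.
Difference: |€293 − €0| = €293.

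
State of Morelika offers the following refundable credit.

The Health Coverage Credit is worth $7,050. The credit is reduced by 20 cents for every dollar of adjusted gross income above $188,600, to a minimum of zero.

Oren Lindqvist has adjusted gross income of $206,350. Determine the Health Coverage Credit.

Health Coverage Credit: 20% of the $17,750 excess over $188,600 is $3,550; credit = $7,050 − $3,550 = $3,500.

$3,500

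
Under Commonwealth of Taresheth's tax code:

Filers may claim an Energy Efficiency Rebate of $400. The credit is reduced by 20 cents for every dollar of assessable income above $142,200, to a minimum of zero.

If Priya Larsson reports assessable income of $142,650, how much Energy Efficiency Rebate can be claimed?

Energy Efficiency Rebate: 20% of the $450 excess over $142,200 is $90; credit = $400 − $90 = $310.

$310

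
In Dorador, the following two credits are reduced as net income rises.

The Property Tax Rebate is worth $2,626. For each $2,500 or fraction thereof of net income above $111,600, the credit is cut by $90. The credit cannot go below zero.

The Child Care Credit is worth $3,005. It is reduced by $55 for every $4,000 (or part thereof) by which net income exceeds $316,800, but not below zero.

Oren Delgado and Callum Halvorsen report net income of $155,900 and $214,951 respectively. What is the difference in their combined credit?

Oren ($155,900): Property Tax Rebate: income exceeds $111,600 by $44,300, which is 18 full-or-partial $2,500 increments; reduction = 18 × $90 = $1,620, leaving $1,006. Child Care Credit: $155,900 is at or below the $316,800 threshold, so the full $3,005 applies. total $1,006 + $3,005 = $4,011
Callum ($214,951): Property Tax Rebate: income exceeds $111,600 by $103,351 → 42 increments × $90 = $3,780 ≥ base, so the credit is $0. Child Care Credit: $214,951 is at or below the $316,800 threshold, so the full $3,005 applies. total $0 + $3,005 = $3,005
Difference: |$4,011 − $3,005| = $1,006.

$1,006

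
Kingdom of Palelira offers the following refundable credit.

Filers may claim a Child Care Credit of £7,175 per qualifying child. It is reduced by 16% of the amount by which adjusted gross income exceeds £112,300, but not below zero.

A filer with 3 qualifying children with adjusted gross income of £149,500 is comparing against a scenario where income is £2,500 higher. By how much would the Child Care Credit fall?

£400

At £149,500 — base = 3 × £7,175 = £21,525. 16% of the £37,200 excess over £112,300 is £5,952; credit = £21,525 − £5,952 = £15,573.
At £152,000 — base = 3 × £7,175 = £21,525. 16% of the £39,700 excess over £112,300 is £6,352; credit = £21,525 − £6,352 = £15,173.
Lost: £15,573 − £15,173 = £400.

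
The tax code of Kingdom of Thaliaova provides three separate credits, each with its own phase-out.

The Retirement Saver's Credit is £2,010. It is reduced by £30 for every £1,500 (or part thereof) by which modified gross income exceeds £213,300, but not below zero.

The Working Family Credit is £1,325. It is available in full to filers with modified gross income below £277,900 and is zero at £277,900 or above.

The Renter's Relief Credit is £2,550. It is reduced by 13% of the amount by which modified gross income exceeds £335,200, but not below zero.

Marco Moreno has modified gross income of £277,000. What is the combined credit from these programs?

Retirement Saver's Credit: income exceeds £213,300 by £63,700, which is 43 full-or-partial £1,500 increments; reduction = 43 × £30 = £1,290, leaving £720.
Working Family Credit: £277,000 is below the £277,900 cutoff, so the full £1,325 applies.
Renter's Relief Credit: £277,000 is at or below the £335,200 threshold, so the full £2,550 applies.
Total: £720 + £1,325 + £2,550 = £4,595.

£4,595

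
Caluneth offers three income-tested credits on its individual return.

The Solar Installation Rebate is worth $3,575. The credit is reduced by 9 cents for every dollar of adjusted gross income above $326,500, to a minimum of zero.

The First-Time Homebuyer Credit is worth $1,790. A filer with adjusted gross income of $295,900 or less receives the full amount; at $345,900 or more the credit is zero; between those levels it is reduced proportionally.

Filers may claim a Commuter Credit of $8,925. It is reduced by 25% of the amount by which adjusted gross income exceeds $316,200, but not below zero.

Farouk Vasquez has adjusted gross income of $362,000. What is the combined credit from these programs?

$380

Solar Installation Rebate: 9% of the $35,500 excess over $326,500 is $3,195; credit = $3,575 − $3,195 = $380.
First-Time Homebuyer Credit: $362,000 is at or above $345,900, so the credit is $0.
Commuter Credit: 25% of the $45,800 excess over $316,200 is $11,450 ≥ base, so the credit is $0.
Total: $380 + $0 + $0 = $380.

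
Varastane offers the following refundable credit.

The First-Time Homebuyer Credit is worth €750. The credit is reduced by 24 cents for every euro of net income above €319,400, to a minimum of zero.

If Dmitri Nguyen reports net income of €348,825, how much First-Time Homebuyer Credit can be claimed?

€0

First-Time Homebuyer Credit: 24% of the €29,425 excess over €319,400 is €7,062 ≥ base, so the credit is €0.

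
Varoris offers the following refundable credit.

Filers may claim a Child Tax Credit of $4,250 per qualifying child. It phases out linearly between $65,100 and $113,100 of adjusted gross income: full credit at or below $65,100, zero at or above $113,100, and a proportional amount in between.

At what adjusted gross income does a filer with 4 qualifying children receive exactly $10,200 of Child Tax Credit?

$84,300

Full credit = 4 × $4,250 = $17,000.
$10,200 is 10,200/17,000 of the full $17,000, so 6,800/17,000 of the $48,000 range has been used: income = $65,100 + $48,000 × 6,800/17,000 = $84,300.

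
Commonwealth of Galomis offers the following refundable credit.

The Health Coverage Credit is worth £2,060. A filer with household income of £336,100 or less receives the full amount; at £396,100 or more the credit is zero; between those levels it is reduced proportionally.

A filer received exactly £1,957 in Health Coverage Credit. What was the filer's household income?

£339,100

£1,957 is 1,957/2,060 of the full £2,060, so 103/2,060 of the £60,000 range has been used: income = £336,100 + £60,000 × 103/2,060 = £339,100.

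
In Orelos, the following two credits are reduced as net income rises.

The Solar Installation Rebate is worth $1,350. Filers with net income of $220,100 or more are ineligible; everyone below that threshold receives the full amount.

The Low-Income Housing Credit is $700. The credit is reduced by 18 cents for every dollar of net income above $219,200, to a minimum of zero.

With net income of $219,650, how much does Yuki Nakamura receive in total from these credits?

Solar Installation Rebate: $219,650 is below the $220,100 cutoff, so the full $1,350 applies.
Low-Income Housing Credit: 18% of the $450 excess over $219,200 is $81; credit = $700 − $81 = $619.
Total: $1,350 + $619 = $1,969.

$1,969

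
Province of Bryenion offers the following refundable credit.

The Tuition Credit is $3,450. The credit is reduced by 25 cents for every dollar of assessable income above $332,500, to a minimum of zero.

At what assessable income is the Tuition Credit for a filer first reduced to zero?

The credit falls by 25% of each dollar above $332,500, so it reaches zero when the excess is $3,450 / 25% = $13,800: income = $332,500 + $13,800 = $346,300.

$346,300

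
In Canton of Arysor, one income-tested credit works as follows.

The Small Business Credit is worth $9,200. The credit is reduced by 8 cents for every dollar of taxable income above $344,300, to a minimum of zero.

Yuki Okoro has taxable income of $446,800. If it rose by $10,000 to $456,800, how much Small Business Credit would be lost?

$800

At $446,800 — 8% of the $102,500 excess over $344,300 is $8,200; credit = $9,200 − $8,200 = $1,000.
At $456,800 — 8% of the $112,500 excess over $344,300 is $9,000; credit = $9,200 − $9,000 = $200.
Lost: $1,000 − $200 = $800.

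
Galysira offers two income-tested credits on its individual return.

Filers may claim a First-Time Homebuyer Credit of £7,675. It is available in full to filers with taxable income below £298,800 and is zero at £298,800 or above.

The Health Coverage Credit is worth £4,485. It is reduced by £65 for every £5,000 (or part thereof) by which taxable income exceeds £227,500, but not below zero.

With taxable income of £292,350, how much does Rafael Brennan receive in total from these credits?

£11,315

First-Time Homebuyer Credit: £292,350 is below the £298,800 cutoff, so the full £7,675 applies.
Health Coverage Credit: income exceeds £227,500 by £64,850, which is 13 full-or-partial £5,000 increments; reduction = 13 × £65 = £845, leaving £3,640.
Total: £7,675 + £3,640 = £11,315.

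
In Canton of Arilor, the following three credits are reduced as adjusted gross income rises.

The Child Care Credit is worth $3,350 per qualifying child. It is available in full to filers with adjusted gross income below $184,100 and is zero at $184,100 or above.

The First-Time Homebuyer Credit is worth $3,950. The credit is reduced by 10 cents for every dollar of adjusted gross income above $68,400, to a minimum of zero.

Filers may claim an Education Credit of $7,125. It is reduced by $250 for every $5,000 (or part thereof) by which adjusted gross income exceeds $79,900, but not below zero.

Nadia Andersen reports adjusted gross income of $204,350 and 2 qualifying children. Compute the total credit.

Child Care Credit: base = 2 × $3,350 = $6,700. $204,350 meets or exceeds the $184,100 cutoff, so the credit is $0.
First-Time Homebuyer Credit: 10% of the $135,950 excess over $68,400 is $13,595 ≥ base, so the credit is $0.
Education Credit: income exceeds $79,900 by $124,450, which is 25 full-or-partial $5,000 increments; reduction = 25 × $250 = $6,250, leaving $875.
Total: $0 + $0 + $875 = $875.

$875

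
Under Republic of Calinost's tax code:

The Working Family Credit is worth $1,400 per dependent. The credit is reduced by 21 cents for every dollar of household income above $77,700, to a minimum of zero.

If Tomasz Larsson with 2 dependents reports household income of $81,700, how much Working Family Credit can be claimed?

Working Family Credit: base = 2 × $1,400 = $2,800. 21% of the $4,000 excess over $77,700 is $840; credit = $2,800 − $840 = $1,960.

$1,960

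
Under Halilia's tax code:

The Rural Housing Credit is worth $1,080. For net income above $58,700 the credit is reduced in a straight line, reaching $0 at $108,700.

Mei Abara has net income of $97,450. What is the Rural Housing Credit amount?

Rural Housing Credit: $97,450 is $38,750 into a $50,000 phase-out range, leaving 11,250/50,000 of the credit: $1,080 × 11,250/50,000 = $243.

$243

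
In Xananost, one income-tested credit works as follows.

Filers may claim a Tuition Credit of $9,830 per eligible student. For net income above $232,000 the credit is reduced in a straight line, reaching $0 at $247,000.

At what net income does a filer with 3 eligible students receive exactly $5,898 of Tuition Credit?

$244,000

Full credit = 3 × $9,830 = $29,490.
$5,898 is 5,898/29,490 of the full $29,490, so 23,592/29,490 of the $15,000 range has been used: income = $232,000 + $15,000 × 23,592/29,490 = $244,000.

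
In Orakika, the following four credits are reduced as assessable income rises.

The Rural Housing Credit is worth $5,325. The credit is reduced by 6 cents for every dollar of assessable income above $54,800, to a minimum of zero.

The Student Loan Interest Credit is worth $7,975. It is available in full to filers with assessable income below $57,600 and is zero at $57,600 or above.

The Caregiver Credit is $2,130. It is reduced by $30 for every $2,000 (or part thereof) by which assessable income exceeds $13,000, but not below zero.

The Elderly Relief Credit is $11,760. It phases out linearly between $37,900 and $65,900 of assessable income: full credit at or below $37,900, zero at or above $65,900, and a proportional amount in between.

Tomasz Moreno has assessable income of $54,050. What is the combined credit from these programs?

$19,777

Rural Housing Credit: $54,050 is at or below the $54,800 threshold, so the full $5,325 applies.
Student Loan Interest Credit: $54,050 is below the $57,600 cutoff, so the full $7,975 applies.
Caregiver Credit: income exceeds $13,000 by $41,050, which is 21 full-or-partial $2,000 increments; reduction = 21 × $30 = $630, leaving $1,500.
Elderly Relief Credit: $54,050 is $16,150 into a $28,000 phase-out range, leaving 11,850/28,000 of the credit: $11,760 × 11,850/28,000 = $4,977.
Total: $5,325 + $7,975 + $1,500 + $4,977 = $19,777.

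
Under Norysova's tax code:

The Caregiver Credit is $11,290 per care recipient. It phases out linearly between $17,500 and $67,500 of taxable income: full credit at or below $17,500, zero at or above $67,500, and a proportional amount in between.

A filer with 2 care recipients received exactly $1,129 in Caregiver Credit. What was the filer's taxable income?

Full credit = 2 × $11,290 = $22,580.
$1,129 is 1,129/22,580 of the full $22,580, so 21,451/22,580 of the $50,000 range has been used: income = $17,500 + $50,000 × 21,451/22,580 = $65,000.

$65,000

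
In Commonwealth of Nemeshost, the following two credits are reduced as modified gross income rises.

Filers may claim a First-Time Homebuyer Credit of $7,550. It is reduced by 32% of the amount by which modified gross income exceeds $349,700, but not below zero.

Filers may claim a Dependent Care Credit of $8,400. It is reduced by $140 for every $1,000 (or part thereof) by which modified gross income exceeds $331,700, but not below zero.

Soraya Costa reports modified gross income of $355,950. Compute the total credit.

First-Time Homebuyer Credit: 32% of the $6,250 excess over $349,700 is $2,000; credit = $7,550 − $2,000 = $5,550.
Dependent Care Credit: income exceeds $331,700 by $24,250, which is 25 full-or-partial $1,000 increments; reduction = 25 × $140 = $3,500, leaving $4,900.
Total: $5,550 + $4,900 = $10,450.

$10,450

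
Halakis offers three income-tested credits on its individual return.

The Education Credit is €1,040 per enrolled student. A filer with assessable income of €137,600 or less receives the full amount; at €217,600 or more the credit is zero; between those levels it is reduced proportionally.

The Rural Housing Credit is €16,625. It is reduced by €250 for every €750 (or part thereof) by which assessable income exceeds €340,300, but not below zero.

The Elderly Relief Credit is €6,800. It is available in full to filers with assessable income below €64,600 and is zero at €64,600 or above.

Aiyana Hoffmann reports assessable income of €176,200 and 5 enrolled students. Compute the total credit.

€19,316

Education Credit: base = 5 × €1,040 = €5,200. €176,200 is €38,600 into a €80,000 phase-out range, leaving 41,400/80,000 of the credit: €5,200 × 41,400/80,000 = €2,691.
Rural Housing Credit: €176,200 is at or below the €340,300 threshold, so the full €16,625 applies.
Elderly Relief Credit: €176,200 meets or exceeds the €64,600 cutoff, so the credit is €0.
Total: €2,691 + €16,625 + €0 = €19,316.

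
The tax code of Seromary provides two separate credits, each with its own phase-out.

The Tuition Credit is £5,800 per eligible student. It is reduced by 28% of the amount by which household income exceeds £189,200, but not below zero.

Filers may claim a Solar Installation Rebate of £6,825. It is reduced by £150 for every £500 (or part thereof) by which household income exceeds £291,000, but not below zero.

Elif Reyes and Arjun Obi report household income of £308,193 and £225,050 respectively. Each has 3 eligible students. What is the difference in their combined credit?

£12,612

Elif (£308,193): Tuition Credit: base = 3 × £5,800 = £17,400. 28% of the £118,993 excess over £189,200 is £33,318.04 ≥ base, so the credit is £0. Solar Installation Rebate: income exceeds £291,000 by £17,193, which is 35 full-or-partial £500 increments; reduction = 35 × £150 = £5,250, leaving £1,575. total £0 + £1,575 = £1,575
Arjun (£225,050): Tuition Credit: base = 3 × £5,800 = £17,400. 28% of the £35,850 excess over £189,200 is £10,038; credit = £17,400 − £10,038 = £7,362. Solar Installation Rebate: £225,050 is at or below the £291,000 threshold, so the full £6,825 applies. total £7,362 + £6,825 = £14,187
Difference: |£1,575 − £14,187| = £12,612.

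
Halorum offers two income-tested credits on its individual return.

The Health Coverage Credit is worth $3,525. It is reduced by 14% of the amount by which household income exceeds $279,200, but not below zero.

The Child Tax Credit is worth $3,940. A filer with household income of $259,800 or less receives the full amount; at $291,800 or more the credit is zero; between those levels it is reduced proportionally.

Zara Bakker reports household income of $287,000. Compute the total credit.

$3,024

Health Coverage Credit: 14% of the $7,800 excess over $279,200 is $1,092; credit = $3,525 − $1,092 = $2,433.
Child Tax Credit: $287,000 is $27,200 into a $32,000 phase-out range, leaving 4,800/32,000 of the credit: $3,940 × 4,800/32,000 = $591.
Total: $2,433 + $591 = $3,024.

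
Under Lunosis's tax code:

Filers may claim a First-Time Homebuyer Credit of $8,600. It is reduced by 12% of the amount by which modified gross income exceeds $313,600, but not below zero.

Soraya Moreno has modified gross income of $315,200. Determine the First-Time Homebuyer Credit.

$8,408

First-Time Homebuyer Credit: 12% of the $1,600 excess over $313,600 is $192; credit = $8,600 − $192 = $8,408.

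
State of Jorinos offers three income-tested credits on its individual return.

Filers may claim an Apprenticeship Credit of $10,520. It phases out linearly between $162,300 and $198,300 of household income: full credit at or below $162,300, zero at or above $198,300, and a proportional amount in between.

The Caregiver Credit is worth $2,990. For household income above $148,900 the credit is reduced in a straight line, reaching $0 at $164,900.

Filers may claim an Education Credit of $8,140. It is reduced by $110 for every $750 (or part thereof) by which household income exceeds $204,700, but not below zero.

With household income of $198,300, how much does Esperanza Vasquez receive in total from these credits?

$8,140

Apprenticeship Credit: $198,300 is at or above $198,300, so the credit is $0.
Caregiver Credit: $198,300 is at or above $164,900, so the credit is $0.
Education Credit: $198,300 is at or below the $204,700 threshold, so the full $8,140 applies.
Total: $0 + $0 + $8,140 = $8,140.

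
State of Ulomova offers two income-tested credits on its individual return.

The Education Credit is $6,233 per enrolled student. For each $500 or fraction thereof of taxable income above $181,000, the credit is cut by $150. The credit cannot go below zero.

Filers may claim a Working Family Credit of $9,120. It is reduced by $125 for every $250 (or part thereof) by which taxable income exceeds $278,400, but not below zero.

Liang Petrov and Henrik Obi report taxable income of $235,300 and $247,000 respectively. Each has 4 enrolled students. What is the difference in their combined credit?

Liang ($235,300): Education Credit: base = 4 × $6,233 = $24,932. income exceeds $181,000 by $54,300, which is 109 full-or-partial $500 increments; reduction = 109 × $150 = $16,350, leaving $8,582. Working Family Credit: $235,300 is at or below the $278,400 threshold, so the full $9,120 applies. total $8,582 + $9,120 = $17,702
Henrik ($247,000): Education Credit: base = 4 × $6,233 = $24,932. income exceeds $181,000 by $66,000, which is 132 full-or-partial $500 increments; reduction = 132 × $150 = $19,800, leaving $5,132. Working Family Credit: $247,000 is at or below the $278,400 threshold, so the full $9,120 applies. total $5,132 + $9,120 = $14,252
Difference: |$17,702 − $14,252| = $3,450.

$3,450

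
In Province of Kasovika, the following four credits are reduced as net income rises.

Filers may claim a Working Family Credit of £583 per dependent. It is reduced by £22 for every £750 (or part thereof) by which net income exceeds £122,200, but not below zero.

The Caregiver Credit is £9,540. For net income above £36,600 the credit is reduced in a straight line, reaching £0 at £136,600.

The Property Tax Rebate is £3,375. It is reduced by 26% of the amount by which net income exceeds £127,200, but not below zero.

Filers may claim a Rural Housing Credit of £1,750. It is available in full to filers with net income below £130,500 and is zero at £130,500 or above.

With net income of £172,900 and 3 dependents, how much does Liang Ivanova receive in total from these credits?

Working Family Credit: base = 3 × £583 = £1,749. income exceeds £122,200 by £50,700, which is 68 full-or-partial £750 increments; reduction = 68 × £22 = £1,496, leaving £253.
Caregiver Credit: £172,900 is at or above £136,600, so the credit is £0.
Property Tax Rebate: 26% of the £45,700 excess over £127,200 is £11,882 ≥ base, so the credit is £0.
Rural Housing Credit: £172,900 meets or exceeds the £130,500 cutoff, so the credit is £0.
Total: £253 + £0 + £0 + £0 = £253.

£253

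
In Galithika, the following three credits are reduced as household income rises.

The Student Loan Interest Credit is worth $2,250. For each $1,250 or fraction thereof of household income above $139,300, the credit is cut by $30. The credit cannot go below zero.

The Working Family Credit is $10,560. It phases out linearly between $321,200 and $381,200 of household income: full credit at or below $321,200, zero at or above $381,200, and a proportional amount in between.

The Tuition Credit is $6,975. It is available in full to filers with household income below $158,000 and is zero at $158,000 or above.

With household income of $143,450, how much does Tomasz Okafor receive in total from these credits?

$19,665

Student Loan Interest Credit: income exceeds $139,300 by $4,150, which is 4 full-or-partial $1,250 increments; reduction = 4 × $30 = $120, leaving $2,130.
Working Family Credit: $143,450 is at or below the $321,200 threshold, so the full $10,560 applies.
Tuition Credit: $143,450 is below the $158,000 cutoff, so the full $6,975 applies.
Total: $2,130 + $10,560 + $6,975 = $19,665.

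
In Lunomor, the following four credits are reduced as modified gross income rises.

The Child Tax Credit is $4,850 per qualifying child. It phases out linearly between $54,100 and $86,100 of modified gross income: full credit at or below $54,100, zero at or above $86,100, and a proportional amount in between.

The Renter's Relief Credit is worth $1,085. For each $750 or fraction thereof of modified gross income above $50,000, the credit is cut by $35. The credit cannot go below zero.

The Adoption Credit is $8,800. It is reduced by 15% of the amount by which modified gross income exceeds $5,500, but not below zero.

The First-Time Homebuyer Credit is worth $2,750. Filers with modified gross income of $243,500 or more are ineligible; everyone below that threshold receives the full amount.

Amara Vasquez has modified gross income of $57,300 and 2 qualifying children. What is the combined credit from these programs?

Child Tax Credit: base = 2 × $4,850 = $9,700. $57,300 is $3,200 into a $32,000 phase-out range, leaving 28,800/32,000 of the credit: $9,700 × 28,800/32,000 = $8,730.
Renter's Relief Credit: income exceeds $50,000 by $7,300, which is 10 full-or-partial $750 increments; reduction = 10 × $35 = $350, leaving $735.
Adoption Credit: 15% of the $51,800 excess over $5,500 is $7,770; credit = $8,800 − $7,770 = $1,030.
First-Time Homebuyer Credit: $57,300 is below the $243,500 cutoff, so the full $2,750 applies.
Total: $8,730 + $735 + $1,030 + $2,750 = $13,245.

$13,245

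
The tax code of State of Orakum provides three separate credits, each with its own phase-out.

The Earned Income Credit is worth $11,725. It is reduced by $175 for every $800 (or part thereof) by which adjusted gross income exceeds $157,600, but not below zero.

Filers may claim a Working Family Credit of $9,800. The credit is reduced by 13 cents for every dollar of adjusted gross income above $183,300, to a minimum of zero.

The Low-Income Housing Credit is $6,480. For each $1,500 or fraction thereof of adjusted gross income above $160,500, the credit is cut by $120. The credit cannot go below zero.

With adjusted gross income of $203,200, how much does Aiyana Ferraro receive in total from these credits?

$11,963

Earned Income Credit: income exceeds $157,600 by $45,600, which is 57 full-or-partial $800 increments; reduction = 57 × $175 = $9,975, leaving $1,750.
Working Family Credit: 13% of the $19,900 excess over $183,300 is $2,587; credit = $9,800 − $2,587 = $7,213.
Low-Income Housing Credit: income exceeds $160,500 by $42,700, which is 29 full-or-partial $1,500 increments; reduction = 29 × $120 = $3,480, leaving $3,000.
Total: $1,750 + $7,213 + $3,000 = $11,963.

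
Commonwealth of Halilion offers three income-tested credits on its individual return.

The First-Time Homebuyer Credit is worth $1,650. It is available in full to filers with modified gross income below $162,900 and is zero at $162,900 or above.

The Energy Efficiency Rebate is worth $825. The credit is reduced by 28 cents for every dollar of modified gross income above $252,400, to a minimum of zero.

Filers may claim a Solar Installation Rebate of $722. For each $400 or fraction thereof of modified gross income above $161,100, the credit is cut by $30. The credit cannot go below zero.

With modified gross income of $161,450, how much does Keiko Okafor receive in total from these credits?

$3,167

First-Time Homebuyer Credit: $161,450 is below the $162,900 cutoff, so the full $1,650 applies.
Energy Efficiency Rebate: $161,450 is at or below the $252,400 threshold, so the full $825 applies.
Solar Installation Rebate: income exceeds $161,100 by $350, which is 1 full-or-partial $400 increment; reduction = 1 × $30 = $30, leaving $692.
Total: $1,650 + $825 + $692 = $3,167.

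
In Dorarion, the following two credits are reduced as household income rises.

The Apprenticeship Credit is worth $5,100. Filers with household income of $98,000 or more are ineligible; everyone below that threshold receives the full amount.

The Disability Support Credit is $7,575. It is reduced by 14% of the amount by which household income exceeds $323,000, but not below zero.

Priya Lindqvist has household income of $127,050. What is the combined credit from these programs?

Apprenticeship Credit: $127,050 meets or exceeds the $98,000 cutoff, so the credit is $0.
Disability Support Credit: $127,050 is at or below the $323,000 threshold, so the full $7,575 applies.
Total: $0 + $7,575 = $7,575.

$7,575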